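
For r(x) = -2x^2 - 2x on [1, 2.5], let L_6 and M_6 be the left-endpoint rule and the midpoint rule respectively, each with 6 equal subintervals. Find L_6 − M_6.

1.640625

L_6 = -13.34375.
M_6 = -14.984375.
L_6 − M_6 = 1.640625.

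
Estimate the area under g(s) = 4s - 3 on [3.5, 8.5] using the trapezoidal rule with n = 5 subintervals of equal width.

Δs = (8.5 − 3.5)/5 = 1.
g(3.5) = 11, g(4.5) = 15, g(5.5) = 19, g(6.5) = 23, g(7.5) = 27, g(8.5) = 31.
T_5 = (Δs/2)·[g(s_0) + 2g(s_1) + ... + 2g(s_{4}) + g(s_5)].
Sum = 105.

105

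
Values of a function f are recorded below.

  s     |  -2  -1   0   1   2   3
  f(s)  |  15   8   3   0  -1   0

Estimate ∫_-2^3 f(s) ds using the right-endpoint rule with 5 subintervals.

10

Δs = 1.
Sum = 1·[8 + 3 + 0 + (-1) + 0] = 10.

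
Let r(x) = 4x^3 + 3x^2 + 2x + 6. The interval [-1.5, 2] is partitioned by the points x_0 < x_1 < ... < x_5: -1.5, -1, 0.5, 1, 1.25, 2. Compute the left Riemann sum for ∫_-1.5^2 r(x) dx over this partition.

Subinterval widths: 0.5, 1.5, 0.5, 0.25, 0.75.
Left endpoints: -1.5, -1, 0.5, 1, 1.25.
r(-1.5) = -3.75, r(-1) = 3, r(0.5) = 8.25, r(1) = 15, r(1.25) = 21.
Sum = Σ Δx_i · r(x_i).
Sum = 26.25.

26.25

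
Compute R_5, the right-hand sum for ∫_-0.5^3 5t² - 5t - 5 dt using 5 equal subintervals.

Δt = (3 − (-0.5))/5 = 0.7.
Right endpoints: 0.2, 0.9, 1.6, 2.3, 3.
f(0.2) = -5.8, f(0.9) = -5.45, f(1.6) = -0.2, f(2.3) = 9.95, f(3) = 25.
Sum = Δt · [f(0.2) + f(0.9) + f(1.6) + f(2.3) + f(3)].
Sum = 16.45.

16.45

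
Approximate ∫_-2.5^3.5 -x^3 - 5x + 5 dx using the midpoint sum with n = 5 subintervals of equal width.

Δx = (3.5 − (-2.5))/5 = 1.2.
Midpoints: -1.9, -0.7, 0.5, 1.7, 2.9.
f(-1.9) = 21.359, f(-0.7) = 8.843, f(0.5) = 2.375, f(1.7) = -8.413, f(2.9) = -33.889.
Sum = Δx · [f(-1.9) + f(-0.7) + f(0.5) + f(1.7) + f(2.9)].
Sum = -11.67.

-11.67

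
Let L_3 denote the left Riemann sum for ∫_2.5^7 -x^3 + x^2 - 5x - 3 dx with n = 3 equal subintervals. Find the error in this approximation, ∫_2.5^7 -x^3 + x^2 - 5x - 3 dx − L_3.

Exact integral: ∫_2.5^7 f(x) dx = -601.734375.
L_3 = -393.75.
Error = -601.734375 − (-393.75) = -207.984375.

-207.984375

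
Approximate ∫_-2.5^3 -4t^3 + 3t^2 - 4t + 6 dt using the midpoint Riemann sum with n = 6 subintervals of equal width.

28.1875

Δt = (3 − (-2.5))/6 = 11/12.
Midpoints: -49/24, -1.125, -5/24, 17/24, 1.625, 61/24.
f(-49/24) = 209827/3456, f(-1.125) = 19.9921875, f(-5/24) = 24191/3456, f(17/24) = 11233/3456, f(1.625) = -9.7421875, f(61/24) = -174403/3456.
Sum = Δt · [f(-49/24) + f(-1.125) + f(-5/24) + ...].
Sum = 28.1875.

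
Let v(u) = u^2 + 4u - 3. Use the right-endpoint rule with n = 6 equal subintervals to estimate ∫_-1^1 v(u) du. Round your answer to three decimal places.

-3.963

Δu = (1 − (-1))/6 = 1/3.
Right endpoints: -2/3, -1/3, 0, 1/3, 2/3, 1.
v(-2/3) = -47/9, v(-1/3) = -38/9, v(0) = -3, v(1/3) = -14/9, v(2/3) = 1/9, v(1) = 2.
Sum = Δu · [v(-2/3) + v(-1/3) + v(0) + ...].
Sum ≈ -3.963.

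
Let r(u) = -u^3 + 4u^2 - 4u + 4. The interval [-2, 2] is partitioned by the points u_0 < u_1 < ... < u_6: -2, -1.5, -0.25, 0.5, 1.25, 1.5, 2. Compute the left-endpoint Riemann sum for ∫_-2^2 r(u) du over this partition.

Subinterval widths: 0.5, 1.25, 0.75, 0.75, 0.25, 0.5.
Left endpoints: -2, -1.5, -0.25, 0.5, 1.25, 1.5.
r(-2) = 36, r(-1.5) = 22.375, r(-0.25) = 5.265625, r(0.5) = 2.875, r(1.25) = 3.296875, r(1.5) = 3.625.
Sum = Σ Δu_i · r(u_i).
Sum = 54.7109375.

54.7109375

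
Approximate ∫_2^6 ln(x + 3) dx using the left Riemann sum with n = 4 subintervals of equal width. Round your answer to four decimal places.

Δx = (6 − 2)/4 = 1.
Left endpoints: 2, 3, 4, 5.
f(2) ≈ 1.6094, f(3) ≈ 1.7918, f(4) ≈ 1.9459, f(5) ≈ 2.0794.
Sum = Δx · [f(2) + f(3) + f(4) + f(5)].
Sum ≈ 7.4265.

7.4265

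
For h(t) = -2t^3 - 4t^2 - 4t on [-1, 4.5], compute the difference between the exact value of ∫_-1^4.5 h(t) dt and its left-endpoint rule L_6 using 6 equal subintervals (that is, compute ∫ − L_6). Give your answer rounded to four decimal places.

-118.6542

Exact integral: ∫_-1^4.5 h(t) dt ≈ -365.864583.
L_6 ≈ -247.210359.
Error ≈ -365.864583 − (-247.210359) ≈ -118.6542.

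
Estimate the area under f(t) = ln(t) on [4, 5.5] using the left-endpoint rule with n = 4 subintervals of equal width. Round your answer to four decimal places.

2.2704

Δt = (5.5 − 4)/4 = 0.375.
Left endpoints: 4, 4.375, 4.75, 5.125.
f(4) ≈ 1.3863, f(4.375) ≈ 1.4759, f(4.75) ≈ 1.5581, f(5.125) ≈ 1.6341.
Sum = Δt · [f(4) + f(4.375) + f(4.75) + f(5.125)].
Sum ≈ 2.2704.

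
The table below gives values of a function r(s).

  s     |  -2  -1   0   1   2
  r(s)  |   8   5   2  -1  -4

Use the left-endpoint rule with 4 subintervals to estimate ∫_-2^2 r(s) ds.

Δs = 1.
Sum = 1·[8 + 5 + 2 + (-1)] = 14.

14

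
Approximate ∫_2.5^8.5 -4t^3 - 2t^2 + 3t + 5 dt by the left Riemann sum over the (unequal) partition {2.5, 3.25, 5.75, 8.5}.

Subinterval widths: 0.75, 2.5, 2.75.
Left endpoints: 2.5, 3.25, 5.75.
f(2.5) = -62.5, f(3.25) = -143.6875, f(5.75) = -804.3125.
Sum = Σ Δt_i · f(t_i).
Sum = -2617.953125.

-2617.953125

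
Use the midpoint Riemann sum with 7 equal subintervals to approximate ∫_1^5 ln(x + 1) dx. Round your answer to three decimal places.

Δx = (5 − 1)/7 = 4/7.
Midpoints: 9/7, 13/7, 17/7, 3, 25/7, 29/7, 33/7.
f(9/7) ≈ 0.827, f(13/7) ≈ 1.050, f(17/7) ≈ 1.232, f(3) ≈ 1.386, f(25/7) ≈ 1.520, f(29/7) ≈ 1.638, f(33/7) ≈ 1.743.
Sum = Δx · [f(9/7) + f(13/7) + f(17/7) + ...].
Sum ≈ 5.369.

5.369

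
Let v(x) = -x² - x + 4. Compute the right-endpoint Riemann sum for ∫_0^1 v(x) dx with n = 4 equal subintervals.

Δx = (1 − 0)/4 = 0.25.
Right endpoints: 0.25, 0.5, 0.75, 1.
v(0.25) = 3.6875, v(0.5) = 3.25, v(0.75) = 2.6875, v(1) = 2.
Sum = Δx · [v(0.25) + v(0.5) + v(0.75) + v(1)].
Sum = 2.90625.

2.90625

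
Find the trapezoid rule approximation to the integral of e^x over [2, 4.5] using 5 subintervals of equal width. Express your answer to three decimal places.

Δx = (4.5 − 2)/5 = 0.5.
f(2) ≈ 7.389, f(2.5) ≈ 12.182, f(3) ≈ 20.086, f(3.5) ≈ 33.115, f(4) ≈ 54.598, f(4.5) ≈ 90.017.
T_5 = (Δx/2)·[f(x_0) + 2f(x_1) + ... + 2f(x_{4}) + f(x_5)].
Sum ≈ 84.342.

84.342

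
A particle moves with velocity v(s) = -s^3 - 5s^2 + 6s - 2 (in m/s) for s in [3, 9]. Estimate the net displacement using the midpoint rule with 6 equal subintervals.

Δs = (9 − 3)/6 = 1.
Midpoints: 3.5, 4.5, 5.5, 6.5, 7.5, 8.5.
v(3.5) = -85.125, v(4.5) = -167.375, v(5.5) = -286.625, v(6.5) = -448.875, v(7.5) = -660.125, v(8.5) = -926.375.
Sum = Δs · [v(3.5) + v(4.5) + v(5.5) + ...].
Sum = -2574.5.

-2574.5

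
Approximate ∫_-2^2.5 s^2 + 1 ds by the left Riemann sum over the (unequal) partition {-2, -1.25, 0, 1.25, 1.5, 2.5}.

Subinterval widths: 0.75, 1.25, 1.25, 0.25, 1.
Left endpoints: -2, -1.25, 0, 1.25, 1.5.
f(-2) = 5, f(-1.25) = 2.5625, f(0) = 1, f(1.25) = 2.5625, f(1.5) = 3.25.
Sum = Σ Δs_i · f(s_i).
Sum = 12.09375.

12.09375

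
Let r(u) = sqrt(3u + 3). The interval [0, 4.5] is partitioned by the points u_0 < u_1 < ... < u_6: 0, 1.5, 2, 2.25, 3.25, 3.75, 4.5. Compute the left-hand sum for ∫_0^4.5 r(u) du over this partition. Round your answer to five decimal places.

12.45643

Subinterval widths: 1.5, 0.5, 0.25, 1, 0.5, 0.75.
Left endpoints: 0, 1.5, 2, 2.25, 3.25, 3.75.
r(0) ≈ 1.73205, r(1.5) ≈ 2.73861, r(2) ≈ 3.00000, r(2.25) ≈ 3.12250, r(3.25) ≈ 3.57071, r(3.75) ≈ 3.77492.
Sum = Σ Δu_i · r(u_i).
Sum ≈ 12.45643.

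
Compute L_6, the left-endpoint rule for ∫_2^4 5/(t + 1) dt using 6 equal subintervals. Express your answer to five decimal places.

2.66853

Δt = (4 − 2)/6 = 1/3.
Left endpoints: 2, 7/3, 8/3, 3, 10/3, 11/3.
f(2) = 5/3, f(7/3) = 1.5, f(8/3) = 15/11, f(3) = 1.25, f(10/3) = 15/13, f(11/3) = 15/14.
Sum = Δt · [f(2) + f(7/3) + f(8/3) + ...].
Sum ≈ 2.66853.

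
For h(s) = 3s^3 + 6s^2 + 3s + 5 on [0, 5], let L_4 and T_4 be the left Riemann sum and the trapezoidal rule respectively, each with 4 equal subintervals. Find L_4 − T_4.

L_4 = 480.859375.
T_4 = 818.359375.
L_4 − T_4 = -337.5.

-337.5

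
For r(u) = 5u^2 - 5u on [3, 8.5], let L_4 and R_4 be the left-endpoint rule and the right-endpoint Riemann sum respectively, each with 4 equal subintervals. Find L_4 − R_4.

L_4 = 630.56640625.
R_4 = 1027.59765625.
L_4 − R_4 = -397.03125.

-397.03125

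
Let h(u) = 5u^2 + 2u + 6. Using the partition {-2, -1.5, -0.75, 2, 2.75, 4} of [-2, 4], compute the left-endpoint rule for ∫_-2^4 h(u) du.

125.9375

Subinterval widths: 0.5, 0.75, 2.75, 0.75, 1.25.
Left endpoints: -2, -1.5, -0.75, 2, 2.75.
h(-2) = 22, h(-1.5) = 14.25, h(-0.75) = 7.3125, h(2) = 30, h(2.75) = 49.3125.
Sum = Σ Δu_i · h(u_i).
Sum = 125.9375.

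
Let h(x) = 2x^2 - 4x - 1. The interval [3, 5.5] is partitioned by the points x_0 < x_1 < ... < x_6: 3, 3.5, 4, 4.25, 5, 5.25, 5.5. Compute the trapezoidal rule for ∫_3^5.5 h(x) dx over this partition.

48.15625

Subinterval widths: 0.5, 0.5, 0.25, 0.75, 0.25, 0.25.
h(3) = 5, h(3.5) = 9.5, h(4) = 15, h(4.25) = 18.125, h(5) = 29, h(5.25) = 33.125, h(5.5) = 37.5.
On each subinterval the trapezoid contributes (Δx_i/2)·[h(x_{i-1}) + h(x_i)].
Sum = 48.15625.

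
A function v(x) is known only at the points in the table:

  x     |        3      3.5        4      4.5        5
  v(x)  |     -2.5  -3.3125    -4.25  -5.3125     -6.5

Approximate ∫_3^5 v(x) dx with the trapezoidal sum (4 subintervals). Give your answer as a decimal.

Δx = 0.5.
T_4 = (0.5/2)·[(-2.5) + 2·(-3.3125) + 2·(-4.25) + 2·(-5.3125) + (-6.5)] = -8.6875.

-8.6875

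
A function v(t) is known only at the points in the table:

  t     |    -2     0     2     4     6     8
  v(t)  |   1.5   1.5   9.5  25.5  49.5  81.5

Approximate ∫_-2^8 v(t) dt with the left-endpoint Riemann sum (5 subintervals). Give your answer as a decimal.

Δt = 2.
Sum = 2·[1.5 + 1.5 + 9.5 + 25.5 + 49.5] = 175.

175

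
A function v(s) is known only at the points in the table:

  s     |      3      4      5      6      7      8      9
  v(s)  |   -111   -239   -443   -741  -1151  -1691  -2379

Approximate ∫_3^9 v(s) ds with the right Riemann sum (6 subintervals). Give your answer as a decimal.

Δs = 1.
Sum = 1·[(-239) + (-443) + (-741) + (-1151) + (-1691) + (-2379)] = -6644.

-6644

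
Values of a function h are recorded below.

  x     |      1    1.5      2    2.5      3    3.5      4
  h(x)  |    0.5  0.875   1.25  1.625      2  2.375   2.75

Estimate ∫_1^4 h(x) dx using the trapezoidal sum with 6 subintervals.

4.875

Δx = 0.5.
T_6 = (0.5/2)·[0.5 + 2·0.875 + 2·1.25 + 2·1.625 + 2·2 + 2·2.375 + 2.75] = 4.875.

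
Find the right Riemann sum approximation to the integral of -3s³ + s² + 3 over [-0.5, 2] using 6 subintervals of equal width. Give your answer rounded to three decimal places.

-6.458

Δs = (2 − (-0.5))/6 = 5/12.
Right endpoints: -1/12, 1/3, 0.75, 7/6, 19/12, 2.
f(-1/12) = 1733/576, f(1/3) = 3, f(0.75) = 2.296875, f(7/6) = -29/72, f(19/12) = -1229/192, f(2) = -17.
Sum = Δs · [f(-1/12) + f(1/3) + f(0.75) + ...].
Sum ≈ -6.458.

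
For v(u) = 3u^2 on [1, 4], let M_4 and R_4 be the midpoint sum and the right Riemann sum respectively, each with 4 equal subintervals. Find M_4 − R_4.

-18.140625

M_4 = 62.578125.
R_4 = 80.71875.
M_4 − R_4 = -18.140625.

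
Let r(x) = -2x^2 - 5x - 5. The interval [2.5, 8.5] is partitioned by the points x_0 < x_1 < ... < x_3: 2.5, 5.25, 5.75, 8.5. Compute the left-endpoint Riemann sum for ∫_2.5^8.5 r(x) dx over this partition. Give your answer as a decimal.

-400.34375

Subinterval widths: 2.75, 0.5, 2.75.
Left endpoints: 2.5, 5.25, 5.75.
r(2.5) = -30, r(5.25) = -86.375, r(5.75) = -99.875.
Sum = Σ Δx_i · r(x_i).
Sum = -400.34375.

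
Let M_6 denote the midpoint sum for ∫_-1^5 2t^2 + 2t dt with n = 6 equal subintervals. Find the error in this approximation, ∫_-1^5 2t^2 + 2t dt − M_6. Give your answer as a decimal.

1

Exact integral: ∫_-1^5 f(t) dt = 108.
M_6 = 107.
Error = 108 − 107 = 1.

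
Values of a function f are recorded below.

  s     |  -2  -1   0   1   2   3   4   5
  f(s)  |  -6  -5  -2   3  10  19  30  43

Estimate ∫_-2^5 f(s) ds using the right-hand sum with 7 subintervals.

98

Δs = 1.
Sum = 1·[(-5) + (-2) + 3 + 10 + 19 + 30 + 43] = 98.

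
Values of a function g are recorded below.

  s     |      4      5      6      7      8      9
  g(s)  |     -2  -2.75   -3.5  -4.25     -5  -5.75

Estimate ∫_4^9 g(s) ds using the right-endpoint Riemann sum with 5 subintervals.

-21.25

Δs = 1.
Sum = 1·[(-2.75) + (-3.5) + (-4.25) + (-5) + (-5.75)] = -21.25.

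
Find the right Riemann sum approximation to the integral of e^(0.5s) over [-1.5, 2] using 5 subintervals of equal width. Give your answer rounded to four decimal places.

5.3237

Δs = (2 − (-1.5))/5 = 0.7.
Right endpoints: -0.8, -0.1, 0.6, 1.3, 2.
f(-0.8) ≈ 0.6703, f(-0.1) ≈ 0.9512, f(0.6) ≈ 1.3499, f(1.3) ≈ 1.9155, f(2) ≈ 2.7183.
Sum = Δs · [f(-0.8) + f(-0.1) + f(0.6) + f(1.3) + f(2)].
Sum ≈ 5.3237.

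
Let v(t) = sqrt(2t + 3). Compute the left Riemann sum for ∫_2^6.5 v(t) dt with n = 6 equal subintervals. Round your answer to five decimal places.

14.64608

Δt = (6.5 − 2)/6 = 0.75.
Left endpoints: 2, 2.75, 3.5, 4.25, 5, 5.75.
v(2) ≈ 2.64575, v(2.75) ≈ 2.91548, v(3.5) ≈ 3.16228, v(4.25) ≈ 3.39116, v(5) ≈ 3.60555, v(5.75) ≈ 3.80789.
Sum = Δt · [v(2) + v(2.75) + v(3.5) + ...].
Sum ≈ 14.64608.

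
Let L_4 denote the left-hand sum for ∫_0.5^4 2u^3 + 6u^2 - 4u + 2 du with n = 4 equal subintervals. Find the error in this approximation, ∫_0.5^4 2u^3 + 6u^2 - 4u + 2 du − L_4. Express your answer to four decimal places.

Exact integral: ∫_0.5^4 f(u) du = 231.21875.
L_4 ≈ 148.818359.
Error ≈ 231.21875 − 148.818359 ≈ 82.4004.

82.4004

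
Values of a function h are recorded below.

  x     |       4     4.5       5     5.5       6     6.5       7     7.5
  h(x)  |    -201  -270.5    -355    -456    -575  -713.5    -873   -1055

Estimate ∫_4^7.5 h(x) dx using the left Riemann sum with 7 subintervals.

-1722

Δx = 0.5.
Sum = 0.5·[(-201) + (-270.5) + (-355) + (-456) + (-575) + (-713.5) + (-873)] = -1722.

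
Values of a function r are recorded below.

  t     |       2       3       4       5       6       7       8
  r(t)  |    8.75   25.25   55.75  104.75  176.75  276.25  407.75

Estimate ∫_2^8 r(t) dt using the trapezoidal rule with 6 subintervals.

847

Δt = 1.
T_6 = (1/2)·[8.75 + 2·25.25 + 2·55.75 + 2·104.75 + 2·176.75 + 2·276.25 + 407.75] = 847.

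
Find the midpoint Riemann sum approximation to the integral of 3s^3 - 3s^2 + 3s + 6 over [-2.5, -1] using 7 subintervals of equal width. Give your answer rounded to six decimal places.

Δs = (-1 − (-2.5))/7 = 3/14.
Midpoints: -67/28, -61/28, -55/28, -1.75, -43/28, -37/28, -31/28.
f(-67/28) = -1305237/21952, f(-61/28) = -1005267/21952, f(-55/28) = -750873/21952, f(-1.75) = -24.515625, f(-43/28) = -363261/21952, f(-37/28) = -222267/21952, f(-31/28) = -111297/21952.
Sum = Δs · [f(-67/28) + f(-61/28) + f(-55/28) + ...].
Sum ≈ -41.939254.

-41.939254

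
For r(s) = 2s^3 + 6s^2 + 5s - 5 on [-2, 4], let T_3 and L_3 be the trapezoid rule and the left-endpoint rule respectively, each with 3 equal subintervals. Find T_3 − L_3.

T_3 = 312.
L_3 = 66.
T_3 − L_3 = 246.

246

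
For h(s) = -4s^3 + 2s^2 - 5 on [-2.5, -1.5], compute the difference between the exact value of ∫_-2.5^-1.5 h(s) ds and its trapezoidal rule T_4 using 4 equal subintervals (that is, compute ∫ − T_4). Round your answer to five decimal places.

-0.27083

Exact integral: ∫_-2.5^-1.5 h(s) ds ≈ 37.1666667.
T_4 = 37.4375.
Error ≈ 37.1666667 − 37.4375 ≈ -0.27083.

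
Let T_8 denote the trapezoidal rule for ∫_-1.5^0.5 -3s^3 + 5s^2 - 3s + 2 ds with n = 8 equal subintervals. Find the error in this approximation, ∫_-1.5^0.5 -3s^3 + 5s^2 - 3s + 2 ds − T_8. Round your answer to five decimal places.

Exact integral: ∫_-1.5^0.5 f(s) ds ≈ 16.5833333.
T_8 = 16.78125.
Error ≈ 16.5833333 − 16.78125 ≈ -0.19792.

-0.19792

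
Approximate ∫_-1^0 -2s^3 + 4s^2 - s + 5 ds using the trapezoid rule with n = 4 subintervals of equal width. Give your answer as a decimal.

7.40625

Δs = (0 − (-1))/4 = 0.25.
f(-1) = 12, f(-0.75) = 8.84375, f(-0.5) = 6.75, f(-0.25) = 5.53125, f(0) = 5.
T_4 = (Δs/2)·[f(s_0) + 2f(s_1) + 2f(s_2) + 2f(s_3) + f(s_4)].
Sum = 7.40625.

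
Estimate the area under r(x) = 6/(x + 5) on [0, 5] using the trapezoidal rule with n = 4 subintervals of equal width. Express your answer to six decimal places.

4.182143

Δx = (5 − 0)/4 = 1.25.
r(0) = 1.2, r(1.25) = 0.96, r(2.5) = 0.8, r(3.75) = 24/35, r(5) = 0.6.
T_4 = (Δx/2)·[r(x_0) + 2r(x_1) + 2r(x_2) + 2r(x_3) + r(x_4)].
Sum ≈ 4.182143.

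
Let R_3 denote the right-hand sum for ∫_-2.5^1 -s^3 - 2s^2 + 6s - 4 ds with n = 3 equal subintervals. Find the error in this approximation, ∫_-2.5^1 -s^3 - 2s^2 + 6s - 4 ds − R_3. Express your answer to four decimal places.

Exact integral: ∫_-2.5^1 f(s) ds ≈ -31.317708.
R_3 ≈ -22.442130.
Error ≈ -31.317708 − (-22.442130) ≈ -8.8756.

-8.8756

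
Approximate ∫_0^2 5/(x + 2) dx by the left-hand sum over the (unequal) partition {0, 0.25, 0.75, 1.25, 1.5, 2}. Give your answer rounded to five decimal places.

Subinterval widths: 0.25, 0.5, 0.5, 0.25, 0.5.
Left endpoints: 0, 0.25, 0.75, 1.25, 1.5.
f(0) = 2.5, f(0.25) = 20/9, f(0.75) = 20/11, f(1.25) = 20/13, f(1.5) = 10/7.
Sum = Σ Δx_i · f(x_i).
Sum ≈ 3.74410.

3.74410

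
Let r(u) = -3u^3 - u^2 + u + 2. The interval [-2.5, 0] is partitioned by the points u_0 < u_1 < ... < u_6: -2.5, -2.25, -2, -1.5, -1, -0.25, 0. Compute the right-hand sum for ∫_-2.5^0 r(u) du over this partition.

19.703125

Subinterval widths: 0.25, 0.25, 0.5, 0.5, 0.75, 0.25.
Right endpoints: -2.25, -2, -1.5, -1, -0.25, 0.
r(-2.25) = 28.859375, r(-2) = 20, r(-1.5) = 8.375, r(-1) = 3, r(-0.25) = 1.734375, r(0) = 2.
Sum = Σ Δu_i · r(u_i).
Sum = 19.703125.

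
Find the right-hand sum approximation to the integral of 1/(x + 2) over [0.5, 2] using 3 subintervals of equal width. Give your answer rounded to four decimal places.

Δx = (2 − 0.5)/3 = 0.5.
Right endpoints: 1, 1.5, 2.
f(1) = 1/3, f(1.5) = 2/7, f(2) = 0.25.
Sum = Δx · [f(1) + f(1.5) + f(2)].
Sum ≈ 0.4345.

0.4345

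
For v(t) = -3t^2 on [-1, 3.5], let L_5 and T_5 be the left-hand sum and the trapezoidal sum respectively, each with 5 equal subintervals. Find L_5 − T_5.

15.1875

L_5 = -30.51.
T_5 = -45.6975.
L_5 − T_5 = 15.1875.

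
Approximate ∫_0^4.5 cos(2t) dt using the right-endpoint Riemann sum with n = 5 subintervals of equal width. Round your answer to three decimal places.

-0.713

Δt = (4.5 − 0)/5 = 0.9.
Right endpoints: 0.9, 1.8, 2.7, 3.6, 4.5.
f(0.9) ≈ -0.227, f(1.8) ≈ -0.897, f(2.7) ≈ 0.635, f(3.6) ≈ 0.608, f(4.5) ≈ -0.911.
Sum = Δt · [f(0.9) + f(1.8) + f(2.7) + f(3.6) + f(4.5)].
Sum ≈ -0.713.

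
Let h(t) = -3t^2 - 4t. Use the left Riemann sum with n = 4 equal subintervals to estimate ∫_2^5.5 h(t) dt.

-171.63671875

Δt = (5.5 − 2)/4 = 0.875.
Left endpoints: 2, 2.875, 3.75, 4.625.
h(2) = -20, h(2.875) = -36.296875, h(3.75) = -57.1875, h(4.625) = -82.671875.
Sum = Δt · [h(2) + h(2.875) + h(3.75) + h(4.625)].
Sum = -171.63671875.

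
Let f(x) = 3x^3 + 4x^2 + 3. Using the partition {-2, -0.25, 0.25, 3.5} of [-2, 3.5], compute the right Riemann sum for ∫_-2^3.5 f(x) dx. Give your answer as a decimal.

594.28515625

Subinterval widths: 1.75, 0.5, 3.25.
Right endpoints: -0.25, 0.25, 3.5.
f(-0.25) = 3.203125, f(0.25) = 3.296875, f(3.5) = 180.625.
Sum = Σ Δx_i · f(x_i).
Sum = 594.28515625.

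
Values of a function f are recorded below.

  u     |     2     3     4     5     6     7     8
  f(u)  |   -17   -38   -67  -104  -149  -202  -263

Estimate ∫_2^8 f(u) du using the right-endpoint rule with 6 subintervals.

Δu = 1.
Sum = 1·[(-38) + (-67) + (-104) + (-149) + (-202) + (-263)] = -823.

-823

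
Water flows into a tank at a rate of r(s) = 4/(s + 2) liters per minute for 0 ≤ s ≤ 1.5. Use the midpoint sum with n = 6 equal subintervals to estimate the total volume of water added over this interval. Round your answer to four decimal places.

Δs = (1.5 − 0)/6 = 0.25.
Midpoints: 0.125, 0.375, 0.625, 0.875, 1.125, 1.375.
r(0.125) = 32/17, r(0.375) = 32/19, r(0.625) = 32/21, r(0.875) = 32/23, r(1.125) = 1.28, r(1.375) = 32/27.
Sum = Δs · [r(0.125) + r(0.375) + r(0.625) + ...].
Sum ≈ 2.2367.

2.2367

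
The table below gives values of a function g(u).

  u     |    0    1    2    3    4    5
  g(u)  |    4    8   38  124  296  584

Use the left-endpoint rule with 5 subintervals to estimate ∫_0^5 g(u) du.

Δu = 1.
Sum = 1·[4 + 8 + 38 + 124 + 296] = 470.

470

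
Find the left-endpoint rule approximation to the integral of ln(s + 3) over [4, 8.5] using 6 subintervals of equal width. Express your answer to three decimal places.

Δs = (8.5 − 4)/6 = 0.75.
Left endpoints: 4, 4.75, 5.5, 6.25, 7, 7.75.
f(4) ≈ 1.946, f(4.75) ≈ 2.048, f(5.5) ≈ 2.140, f(6.25) ≈ 2.225, f(7) ≈ 2.303, f(7.75) ≈ 2.375.
Sum = Δs · [f(4) + f(4.75) + f(5.5) + ...].
Sum ≈ 9.777.

9.777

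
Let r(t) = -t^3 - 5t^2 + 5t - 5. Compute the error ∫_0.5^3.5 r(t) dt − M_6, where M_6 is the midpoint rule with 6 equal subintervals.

-0.6875

Exact integral: ∫_0.5^3.5 r(t) dt = -93.75.
M_6 = -93.0625.
Error = -93.75 − (-93.0625) = -0.6875.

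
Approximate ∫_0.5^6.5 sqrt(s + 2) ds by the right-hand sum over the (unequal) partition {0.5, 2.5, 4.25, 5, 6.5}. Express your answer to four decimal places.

Subinterval widths: 2, 1.75, 0.75, 1.5.
Right endpoints: 2.5, 4.25, 5, 6.5.
f(2.5) ≈ 2.1213, f(4.25) ≈ 2.5000, f(5) ≈ 2.6458, f(6.5) ≈ 2.9155.
Sum = Σ Δs_i · f(s_i).
Sum ≈ 14.9752.

14.9752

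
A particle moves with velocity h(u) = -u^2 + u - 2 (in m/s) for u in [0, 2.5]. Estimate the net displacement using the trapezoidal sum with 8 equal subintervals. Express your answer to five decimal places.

-7.12402

Δu = (2.5 − 0)/8 = 0.3125.
h(0) = -2, h(0.3125) = -1.78515625, h(0.625) = -1.765625, h(0.9375) = -1.94140625, h(1.25) = -2.3125, h(1.5625) = -2.87890625, h(1.875) = -3.640625, h(2.1875) = -4.59765625, h(2.5) = -5.75.
T_8 = (Δu/2)·[h(u_0) + 2h(u_1) + ... + 2h(u_{7}) + h(u_8)].
Sum ≈ -7.12402.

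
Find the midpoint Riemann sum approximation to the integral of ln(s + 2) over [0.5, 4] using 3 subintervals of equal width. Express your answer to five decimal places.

Δs = (4 − 0.5)/3 = 7/6.
Midpoints: 13/12, 2.25, 41/12.
f(13/12) ≈ 1.12601, f(2.25) ≈ 1.44692, f(41/12) ≈ 1.68948.
Sum = Δs · [f(13/12) + f(2.25) + f(41/12)].
Sum ≈ 4.97281.

4.97281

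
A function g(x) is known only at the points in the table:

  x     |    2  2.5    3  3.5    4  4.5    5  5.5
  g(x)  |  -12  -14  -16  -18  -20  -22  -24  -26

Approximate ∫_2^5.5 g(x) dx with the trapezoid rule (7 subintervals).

Δx = 0.5.
T_7 = (0.5/2)·[(-12) + 2·(-14) + 2·(-16) + 2·(-18) + 2·(-20) + 2·(-22) + 2·(-24) + (-26)] = -66.5.

-66.5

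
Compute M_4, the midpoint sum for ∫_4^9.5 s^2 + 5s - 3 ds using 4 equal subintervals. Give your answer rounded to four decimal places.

432.7168

Δs = (9.5 − 4)/4 = 1.375.
Midpoints: 4.6875, 6.0625, 7.4375, 8.8125.
f(4.6875) = 42.41015625, f(6.0625) = 64.06640625, f(7.4375) = 89.50390625, f(8.8125) = 118.72265625.
Sum = Δs · [f(4.6875) + f(6.0625) + f(7.4375) + f(8.8125)].
Sum ≈ 432.7168.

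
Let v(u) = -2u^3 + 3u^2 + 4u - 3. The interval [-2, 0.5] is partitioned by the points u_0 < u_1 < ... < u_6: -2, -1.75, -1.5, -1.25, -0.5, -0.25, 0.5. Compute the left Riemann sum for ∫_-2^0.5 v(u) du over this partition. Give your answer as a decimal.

4.4609375

Subinterval widths: 0.25, 0.25, 0.25, 0.75, 0.25, 0.75.
Left endpoints: -2, -1.75, -1.5, -1.25, -0.5, -0.25.
v(-2) = 17, v(-1.75) = 9.90625, v(-1.5) = 4.5, v(-1.25) = 0.59375, v(-0.5) = -4, v(-0.25) = -3.78125.
Sum = Σ Δu_i · v(u_i).
Sum = 4.4609375.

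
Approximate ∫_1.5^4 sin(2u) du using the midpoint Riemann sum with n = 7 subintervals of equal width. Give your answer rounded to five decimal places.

Δu = (4 − 1.5)/7 = 5/14.
Midpoints: 47/28, 57/28, 67/28, 2.75, 87/28, 97/28, 107/28.
f(47/28) ≈ -0.21388, f(57/28) ≈ -0.80152, f(67/28) ≈ -0.99731, f(2.75) ≈ -0.70554, f(87/28) ≈ -0.06885, f(97/28) ≈ 0.60151, f(107/28) ≈ 0.97780.
Sum = Δu · [f(47/28) + f(57/28) + f(67/28) + ...].
Sum ≈ -0.43136.

-0.43136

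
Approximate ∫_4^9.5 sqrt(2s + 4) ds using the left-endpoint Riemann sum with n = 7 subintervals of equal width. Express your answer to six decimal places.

Δs = (9.5 − 4)/7 = 11/14.
Left endpoints: 4, 67/14, 39/7, 89/14, 50/7, 111/14, 61/7.
f(4) ≈ 3.464102, f(67/14) ≈ 3.683942, f(39/7) ≈ 3.891382, f(89/14) ≈ 4.088311, f(50/7) ≈ 4.276180, f(111/14) ≈ 4.456135, f(61/7) ≈ 4.629100.
Sum = Δs · [f(4) + f(67/14) + f(39/7) + ...].
Sum ≈ 22.384334.

22.384334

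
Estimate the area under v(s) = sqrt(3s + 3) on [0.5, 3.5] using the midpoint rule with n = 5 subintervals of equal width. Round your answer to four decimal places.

8.9058

Δs = (3.5 − 0.5)/5 = 0.6.
Midpoints: 0.8, 1.4, 2, 2.6, 3.2.
v(0.8) ≈ 2.3238, v(1.4) ≈ 2.6833, v(2) ≈ 3.0000, v(2.6) ≈ 3.2863, v(3.2) ≈ 3.5496.
Sum = Δs · [v(0.8) + v(1.4) + v(2) + v(2.6) + v(3.2)].
Sum ≈ 8.9058.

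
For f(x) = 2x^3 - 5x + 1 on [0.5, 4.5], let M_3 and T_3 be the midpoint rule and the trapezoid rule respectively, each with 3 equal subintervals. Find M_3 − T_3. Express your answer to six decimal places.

M_3 ≈ 150.11111111.
T_3 ≈ 176.77777778.
M_3 − T_3 ≈ -26.666667.

-26.666667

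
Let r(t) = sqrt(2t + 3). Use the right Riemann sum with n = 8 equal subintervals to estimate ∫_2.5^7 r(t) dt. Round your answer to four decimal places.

16.1830

Δt = (7 − 2.5)/8 = 0.5625.
Right endpoints: 3.0625, 3.625, 4.1875, 4.75, 5.3125, 5.875, 6.4375, 7.
r(3.0625) ≈ 3.0208, r(3.625) ≈ 3.2016, r(4.1875) ≈ 3.3727, r(4.75) ≈ 3.5355, r(5.3125) ≈ 3.6912, r(5.875) ≈ 3.8406, r(6.4375) ≈ 3.9843, r(7) ≈ 4.1231.
Sum = Δt · [r(3.0625) + r(3.625) + r(4.1875) + ...].
Sum ≈ 16.1830.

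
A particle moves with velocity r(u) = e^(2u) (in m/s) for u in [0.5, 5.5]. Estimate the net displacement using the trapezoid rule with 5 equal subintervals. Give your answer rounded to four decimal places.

39306.6458

Δu = (5.5 − 0.5)/5 = 1.
r(0.5) ≈ 2.7183, r(1.5) ≈ 20.0855, r(2.5) ≈ 148.4132, r(3.5) ≈ 1096.6332, r(4.5) ≈ 8103.0839, r(5.5) ≈ 59874.1417.
T_5 = (Δu/2)·[r(u_0) + 2r(u_1) + ... + 2r(u_{4}) + r(u_5)].
Sum ≈ 39306.6458.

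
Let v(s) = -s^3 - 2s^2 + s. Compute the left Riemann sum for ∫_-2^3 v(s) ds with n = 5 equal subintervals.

-20

Δs = (3 − (-2))/5 = 1.
Left endpoints: -2, -1, 0, 1, 2.
v(-2) = -2, v(-1) = -2, v(0) = 0, v(1) = -2, v(2) = -14.
Sum = Δs · [v(-2) + v(-1) + v(0) + v(1) + v(2)].
Sum = -20.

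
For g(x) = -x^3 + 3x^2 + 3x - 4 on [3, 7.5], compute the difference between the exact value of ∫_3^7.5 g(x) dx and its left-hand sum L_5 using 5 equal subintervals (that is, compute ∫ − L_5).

Exact integral: ∫_3^7.5 g(x) dx = -323.015625.
L_5 = -222.93.
Error = -323.015625 − (-222.93) = -100.085625.

-100.085625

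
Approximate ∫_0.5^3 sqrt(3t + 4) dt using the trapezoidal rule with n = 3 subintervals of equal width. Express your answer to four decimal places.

Δt = (3 − 0.5)/3 = 5/6.
f(0.5) ≈ 2.3452, f(4/3) ≈ 2.8284, f(13/6) ≈ 3.2404, f(3) ≈ 3.6056.
T_3 = (Δt/2)·[f(t_0) + 2f(t_1) + 2f(t_2) + f(t_3)].
Sum ≈ 7.5368.

7.5368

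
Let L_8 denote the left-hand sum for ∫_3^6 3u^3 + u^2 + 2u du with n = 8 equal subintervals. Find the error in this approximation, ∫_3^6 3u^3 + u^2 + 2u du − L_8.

109.58203125

Exact integral: ∫_3^6 f(u) du = 1001.25.
L_8 = 891.66796875.
Error = 1001.25 − 891.66796875 = 109.58203125.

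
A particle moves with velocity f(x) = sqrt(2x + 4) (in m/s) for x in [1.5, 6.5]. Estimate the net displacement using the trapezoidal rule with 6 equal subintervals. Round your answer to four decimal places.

Δx = (6.5 − 1.5)/6 = 5/6.
f(1.5) ≈ 2.6458, f(7/3) ≈ 2.9439, f(19/6) ≈ 3.2146, f(4) ≈ 3.4641, f(29/6) ≈ 3.6968, f(17/3) ≈ 3.9158, f(6.5) ≈ 4.1231.
T_6 = (Δx/2)·[f(x_0) + 2f(x_1) + ... + 2f(x_{5}) + f(x_6)].
Sum ≈ 17.1830.

17.1830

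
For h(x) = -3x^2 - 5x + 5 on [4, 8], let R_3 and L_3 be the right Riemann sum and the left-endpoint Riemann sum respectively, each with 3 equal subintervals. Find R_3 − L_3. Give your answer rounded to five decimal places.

-218.66667

R_3 ≈ -660.8888889.
L_3 ≈ -442.2222222.
R_3 − L_3 ≈ -218.66667.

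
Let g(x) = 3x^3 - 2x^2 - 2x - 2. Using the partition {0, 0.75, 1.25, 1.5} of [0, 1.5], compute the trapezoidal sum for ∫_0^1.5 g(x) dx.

Subinterval widths: 0.75, 0.5, 0.25.
g(0) = -2, g(0.75) = -3.359375, g(1.25) = -1.765625, g(1.5) = 0.625.
On each subinterval the trapezoid contributes (Δx_i/2)·[g(x_{i-1}) + g(x_i)].
Sum = -3.43359375.

-3.43359375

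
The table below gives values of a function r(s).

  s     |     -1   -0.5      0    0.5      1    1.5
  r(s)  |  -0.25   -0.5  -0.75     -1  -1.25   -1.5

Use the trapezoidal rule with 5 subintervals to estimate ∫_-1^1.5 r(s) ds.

-2.1875

Δs = 0.5.
T_5 = (0.5/2)·[(-0.25) + 2·(-0.5) + 2·(-0.75) + 2·(-1) + 2·(-1.25) + (-1.5)] = -2.1875.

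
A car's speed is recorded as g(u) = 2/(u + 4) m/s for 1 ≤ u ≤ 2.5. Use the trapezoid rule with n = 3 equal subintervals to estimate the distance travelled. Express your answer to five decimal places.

Δu = (2.5 − 1)/3 = 0.5.
g(1) = 0.4, g(1.5) = 4/11, g(2) = 1/3, g(2.5) = 4/13.
T_3 = (Δu/2)·[g(u_0) + 2g(u_1) + 2g(u_2) + g(u_3)].
Sum ≈ 0.52541.

0.52541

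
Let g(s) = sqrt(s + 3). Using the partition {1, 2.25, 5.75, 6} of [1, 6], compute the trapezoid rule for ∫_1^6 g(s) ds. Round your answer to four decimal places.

12.6131

Subinterval widths: 1.25, 3.5, 0.25.
g(1) ≈ 2.0000, g(2.25) ≈ 2.2913, g(5.75) ≈ 2.9580, g(6) ≈ 3.0000.
On each subinterval the trapezoid contributes (Δs_i/2)·[g(s_{i-1}) + g(s_i)].
Sum ≈ 12.6131.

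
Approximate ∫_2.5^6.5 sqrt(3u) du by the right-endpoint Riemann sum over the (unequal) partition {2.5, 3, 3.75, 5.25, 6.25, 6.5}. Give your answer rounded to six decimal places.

Subinterval widths: 0.5, 0.75, 1.5, 1, 0.25.
Right endpoints: 3, 3.75, 5.25, 6.25, 6.5.
f(3) ≈ 3.000000, f(3.75) ≈ 3.354102, f(5.25) ≈ 3.968627, f(6.25) ≈ 4.330127, f(6.5) ≈ 4.415880.
Sum = Σ Δu_i · f(u_i).
Sum ≈ 15.402614.

15.402614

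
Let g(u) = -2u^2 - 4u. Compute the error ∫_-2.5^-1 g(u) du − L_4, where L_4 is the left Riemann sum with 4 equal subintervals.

Exact integral: ∫_-2.5^-1 g(u) du = 0.75.
L_4 = -0.1640625.
Error = 0.75 − (-0.1640625) = 0.9140625.

0.9140625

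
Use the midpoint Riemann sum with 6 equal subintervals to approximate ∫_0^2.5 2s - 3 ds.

-1.25

Δs = (2.5 − 0)/6 = 5/12.
Midpoints: 5/24, 0.625, 25/24, 35/24, 1.875, 55/24.
f(5/24) = -31/12, f(0.625) = -1.75, f(25/24) = -11/12, f(35/24) = -1/12, f(1.875) = 0.75, f(55/24) = 19/12.
Sum = Δs · [f(5/24) + f(0.625) + f(25/24) + ...].
Sum = -1.25.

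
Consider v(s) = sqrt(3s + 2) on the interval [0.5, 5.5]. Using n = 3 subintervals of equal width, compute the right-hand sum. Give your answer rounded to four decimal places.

18.1515

Δs = (5.5 − 0.5)/3 = 5/3.
Right endpoints: 13/6, 23/6, 5.5.
v(13/6) ≈ 2.9155, v(23/6) ≈ 3.6742, v(5.5) ≈ 4.3012.
Sum = Δs · [v(13/6) + v(23/6) + v(5.5)].
Sum ≈ 18.1515.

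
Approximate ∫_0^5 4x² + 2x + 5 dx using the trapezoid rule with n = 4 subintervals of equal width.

221.875

Δx = (5 − 0)/4 = 1.25.
f(0) = 5, f(1.25) = 13.75, f(2.5) = 35, f(3.75) = 68.75, f(5) = 115.
T_4 = (Δx/2)·[f(x_0) + 2f(x_1) + 2f(x_2) + 2f(x_3) + f(x_4)].
Sum = 221.875.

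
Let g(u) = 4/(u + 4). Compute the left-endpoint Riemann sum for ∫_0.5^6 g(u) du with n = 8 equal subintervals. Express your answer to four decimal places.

3.3683

Δu = (6 − 0.5)/8 = 0.6875.
Left endpoints: 0.5, 1.1875, 1.875, 2.5625, 3.25, 3.9375, 4.625, 5.3125.
g(0.5) = 8/9, g(1.1875) = 64/83, g(1.875) = 32/47, g(2.5625) = 64/105, g(3.25) = 16/29, g(3.9375) = 64/127, g(4.625) = 32/69, g(5.3125) = 64/149.
Sum = Δu · [g(0.5) + g(1.1875) + g(1.875) + ...].
Sum ≈ 3.3683.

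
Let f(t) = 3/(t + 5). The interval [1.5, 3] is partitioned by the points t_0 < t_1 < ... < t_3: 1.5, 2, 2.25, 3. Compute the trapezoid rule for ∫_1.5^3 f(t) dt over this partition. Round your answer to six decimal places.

Subinterval widths: 0.5, 0.25, 0.75.
f(1.5) = 6/13, f(2) = 3/7, f(2.25) = 12/29, f(3) = 0.375.
On each subinterval the trapezoid contributes (Δt_i/2)·[f(t_{i-1}) + f(t_i)].
Sum ≈ 0.623620.

0.623620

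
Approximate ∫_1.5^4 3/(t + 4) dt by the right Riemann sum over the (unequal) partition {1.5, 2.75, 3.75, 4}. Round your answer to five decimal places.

Subinterval widths: 1.25, 1, 0.25.
Right endpoints: 2.75, 3.75, 4.
f(2.75) = 4/9, f(3.75) = 12/31, f(4) = 0.375.
Sum = Σ Δt_i · f(t_i).
Sum ≈ 1.03640.

1.03640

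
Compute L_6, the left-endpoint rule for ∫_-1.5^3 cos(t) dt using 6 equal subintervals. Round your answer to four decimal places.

Δt = (3 − (-1.5))/6 = 0.75.
Left endpoints: -1.5, -0.75, 0, 0.75, 1.5, 2.25.
f(-1.5) ≈ 0.0707, f(-0.75) ≈ 0.7317, f(0) ≈ 1.0000, f(0.75) ≈ 0.7317, f(1.5) ≈ 0.0707, f(2.25) ≈ -0.6282.
Sum = Δt · [f(-1.5) + f(-0.75) + f(0) + ...].
Sum ≈ 1.4825.

1.4825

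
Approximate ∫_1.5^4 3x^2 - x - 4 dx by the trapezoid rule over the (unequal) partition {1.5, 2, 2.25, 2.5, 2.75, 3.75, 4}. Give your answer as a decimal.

44.34375

Subinterval widths: 0.5, 0.25, 0.25, 0.25, 1, 0.25.
f(1.5) = 1.25, f(2) = 6, f(2.25) = 8.9375, f(2.5) = 12.25, f(2.75) = 15.9375, f(3.75) = 34.4375, f(4) = 40.
On each subinterval the trapezoid contributes (Δx_i/2)·[f(x_{i-1}) + f(x_i)].
Sum = 44.34375.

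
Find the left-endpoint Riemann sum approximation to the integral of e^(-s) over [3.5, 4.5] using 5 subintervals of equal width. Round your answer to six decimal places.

Δs = (4.5 − 3.5)/5 = 0.2.
Left endpoints: 3.5, 3.7, 3.9, 4.1, 4.3.
f(3.5) ≈ 0.030197, f(3.7) ≈ 0.024724, f(3.9) ≈ 0.020242, f(4.1) ≈ 0.016573, f(4.3) ≈ 0.013569.
Sum = Δs · [f(3.5) + f(3.7) + f(3.9) + f(4.1) + f(4.3)].
Sum ≈ 0.021061.

0.021061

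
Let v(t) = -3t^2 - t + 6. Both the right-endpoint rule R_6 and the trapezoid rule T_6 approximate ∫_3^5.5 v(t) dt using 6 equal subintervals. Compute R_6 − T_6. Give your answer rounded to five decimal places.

R_6 ≈ -149.0190972.
T_6 ≈ -135.2170139.
R_6 − T_6 ≈ -13.80208.

-13.80208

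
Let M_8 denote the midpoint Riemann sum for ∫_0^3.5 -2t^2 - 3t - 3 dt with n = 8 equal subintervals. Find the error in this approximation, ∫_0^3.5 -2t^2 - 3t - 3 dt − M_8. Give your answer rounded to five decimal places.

-0.11165

Exact integral: ∫_0^3.5 f(t) dt ≈ -57.4583333.
M_8 ≈ -57.3466797.
Error ≈ -57.4583333 − (-57.3466797) ≈ -0.11165.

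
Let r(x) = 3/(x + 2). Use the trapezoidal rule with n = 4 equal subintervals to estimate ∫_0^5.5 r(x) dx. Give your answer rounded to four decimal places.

4.0704

Δx = (5.5 − 0)/4 = 1.375.
r(0) = 1.5, r(1.375) = 8/9, r(2.75) = 12/19, r(4.125) = 24/49, r(5.5) = 0.4.
T_4 = (Δx/2)·[r(x_0) + 2r(x_1) + 2r(x_2) + 2r(x_3) + r(x_4)].
Sum ≈ 4.0704.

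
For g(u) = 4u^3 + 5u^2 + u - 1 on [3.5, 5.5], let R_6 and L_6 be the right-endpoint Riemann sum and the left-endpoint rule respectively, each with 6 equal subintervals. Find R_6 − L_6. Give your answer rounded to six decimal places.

195.333333

R_6 ≈ 1077.68518519.
L_6 ≈ 882.35185185.
R_6 − L_6 ≈ 195.333333.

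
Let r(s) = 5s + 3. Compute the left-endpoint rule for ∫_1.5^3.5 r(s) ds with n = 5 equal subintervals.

Δs = (3.5 − 1.5)/5 = 0.4.
Left endpoints: 1.5, 1.9, 2.3, 2.7, 3.1.
r(1.5) = 10.5, r(1.9) = 12.5, r(2.3) = 14.5, r(2.7) = 16.5, r(3.1) = 18.5.
Sum = Δs · [r(1.5) + r(1.9) + r(2.3) + r(2.7) + r(3.1)].
Sum = 29.

29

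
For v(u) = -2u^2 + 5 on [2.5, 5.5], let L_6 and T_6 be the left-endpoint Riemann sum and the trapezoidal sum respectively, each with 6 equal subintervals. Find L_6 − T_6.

L_6 = -73.75.
T_6 = -85.75.
L_6 − T_6 = 12.

12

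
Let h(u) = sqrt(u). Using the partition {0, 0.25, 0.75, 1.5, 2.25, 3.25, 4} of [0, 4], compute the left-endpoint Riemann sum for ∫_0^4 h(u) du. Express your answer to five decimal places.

4.67016

Subinterval widths: 0.25, 0.5, 0.75, 0.75, 1, 0.75.
Left endpoints: 0, 0.25, 0.75, 1.5, 2.25, 3.25.
h(0) ≈ 0.00000, h(0.25) ≈ 0.50000, h(0.75) ≈ 0.86603, h(1.5) ≈ 1.22474, h(2.25) ≈ 1.50000, h(3.25) ≈ 1.80278.
Sum = Σ Δu_i · h(u_i).
Sum ≈ 4.67016.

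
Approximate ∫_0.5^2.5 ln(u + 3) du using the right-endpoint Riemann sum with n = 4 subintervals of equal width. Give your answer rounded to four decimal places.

3.1023

Δu = (2.5 − 0.5)/4 = 0.5.
Right endpoints: 1, 1.5, 2, 2.5.
f(1) ≈ 1.3863, f(1.5) ≈ 1.5041, f(2) ≈ 1.6094, f(2.5) ≈ 1.7047.
Sum = Δu · [f(1) + f(1.5) + f(2) + f(2.5)].
Sum ≈ 3.1023.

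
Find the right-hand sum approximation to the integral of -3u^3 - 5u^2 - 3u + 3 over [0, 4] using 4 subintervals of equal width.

Δu = (4 − 0)/4 = 1.
Right endpoints: 1, 2, 3, 4.
f(1) = -8, f(2) = -47, f(3) = -132, f(4) = -281.
Sum = Δu · [f(1) + f(2) + f(3) + f(4)].
Sum = -468.

-468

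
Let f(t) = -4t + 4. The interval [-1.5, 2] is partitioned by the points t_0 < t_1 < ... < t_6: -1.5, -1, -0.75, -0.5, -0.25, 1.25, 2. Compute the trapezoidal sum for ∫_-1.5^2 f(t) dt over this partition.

Subinterval widths: 0.5, 0.25, 0.25, 0.25, 1.5, 0.75.
f(-1.5) = 10, f(-1) = 8, f(-0.75) = 7, f(-0.5) = 6, f(-0.25) = 5, f(1.25) = -1, f(2) = -4.
On each subinterval the trapezoid contributes (Δt_i/2)·[f(t_{i-1}) + f(t_i)].
Sum = 10.5.

10.5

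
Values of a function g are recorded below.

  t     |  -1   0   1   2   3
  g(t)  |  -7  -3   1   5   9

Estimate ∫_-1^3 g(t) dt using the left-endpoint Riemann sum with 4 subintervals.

-4

Δt = 1.
Sum = 1·[(-7) + (-3) + 1 + 5] = -4.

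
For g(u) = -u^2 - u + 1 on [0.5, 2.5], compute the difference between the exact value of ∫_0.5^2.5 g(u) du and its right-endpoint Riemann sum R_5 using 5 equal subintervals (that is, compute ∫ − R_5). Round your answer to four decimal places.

Exact integral: ∫_0.5^2.5 g(u) du ≈ -6.166667.
R_5 = -7.82.
Error ≈ -6.166667 − (-7.82) ≈ 1.6533.

1.6533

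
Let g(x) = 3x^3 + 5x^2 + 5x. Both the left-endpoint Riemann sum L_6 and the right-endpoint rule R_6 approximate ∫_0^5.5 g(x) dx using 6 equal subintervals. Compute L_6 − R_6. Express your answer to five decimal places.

L_6 ≈ 751.4359086.
R_6 ≈ 1372.8213252.
L_6 − R_6 ≈ -621.38542.

-621.38542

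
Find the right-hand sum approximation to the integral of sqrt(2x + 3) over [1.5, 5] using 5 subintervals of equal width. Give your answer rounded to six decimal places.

11.124362

Δx = (5 − 1.5)/5 = 0.7.
Right endpoints: 2.2, 2.9, 3.6, 4.3, 5.
f(2.2) ≈ 2.720294, f(2.9) ≈ 2.966479, f(3.6) ≈ 3.193744, f(4.3) ≈ 3.405877, f(5) ≈ 3.605551.
Sum = Δx · [f(2.2) + f(2.9) + f(3.6) + f(4.3) + f(5)].
Sum ≈ 11.124362.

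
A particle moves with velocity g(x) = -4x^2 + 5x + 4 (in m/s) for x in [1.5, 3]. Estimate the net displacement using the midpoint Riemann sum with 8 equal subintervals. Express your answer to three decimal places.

Δx = (3 − 1.5)/8 = 0.1875.
Midpoints: 1.59375, 1.78125, 1.96875, 2.15625, 2.34375, 2.53125, 2.71875, 2.90625.
g(1.59375) = 1.80859375, g(1.78125) = 0.21484375, g(1.96875) = -1.66015625, g(2.15625) = -3.81640625, g(2.34375) = -6.25390625, g(2.53125) = -8.97265625, g(2.71875) = -11.97265625, g(2.90625) = -15.25390625.
Sum = Δx · [g(1.59375) + g(1.78125) + g(1.96875) + ...].
Sum ≈ -8.607.

-8.607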